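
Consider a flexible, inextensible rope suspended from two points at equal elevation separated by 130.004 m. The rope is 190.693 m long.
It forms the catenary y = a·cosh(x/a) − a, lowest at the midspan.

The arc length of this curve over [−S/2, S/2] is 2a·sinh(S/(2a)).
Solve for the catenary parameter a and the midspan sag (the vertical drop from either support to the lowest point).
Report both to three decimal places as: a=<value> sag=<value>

a=41.312 sag=62.600

seed: a₀ = √(S³/(24(L−S))) = √(130.004³/(24·60.689)) = 38.839574
iter 1: u=1.673602  f(a)=+9.089e+00  f'(a)=-4.093e+00  a ← 38.839574 − (+9.089e+00/-4.093e+00) = 41.060305
iter 2: u=1.583086  f(a)=+8.378e-01  f'(a)=-3.370e+00  a ← 41.060305 − (+8.378e-01/-3.370e+00) = 41.308905
iter 3: u=1.573559  f(a)=+8.715e-03  f'(a)=-3.300e+00  a ← 41.308905 − (+8.715e-03/-3.300e+00) = 41.311546
iter 4: u=1.573458  f(a)=+9.647e-07  f'(a)=-3.300e+00  a ← 41.311546 − (+9.647e-07/-3.300e+00) = 41.311546
iter 5: u=1.573458  f(a)=+0.000e+00  f'(a)=-3.300e+00  a ← 41.311546 − (+0.000e+00/-3.300e+00) = 41.311546
converged: |Δa| < 1e-12 after 5 iterations
sag = a·(cosh(S/(2a)) − 1) = 41.311546·(cosh(1.573458) − 1) = 62.599949
T_max/T_min = cosh(S/(2a)) = 2.515314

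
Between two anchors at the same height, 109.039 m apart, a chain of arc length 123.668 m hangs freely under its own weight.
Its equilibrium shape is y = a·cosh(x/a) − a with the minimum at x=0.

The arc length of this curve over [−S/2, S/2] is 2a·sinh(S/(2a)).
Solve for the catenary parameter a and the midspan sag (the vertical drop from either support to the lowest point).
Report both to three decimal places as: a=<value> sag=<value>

a=61.953 sag=25.578

seed: a₀ = √(S³/(24(L−S))) = √(109.039³/(24·14.629)) = 60.765888
iter 1: u=0.897206  f(a)=+6.002e-01  f'(a)=-5.214e-01  a ← 60.765888 − (+6.002e-01/-5.214e-01) = 61.917096
iter 2: u=0.880524  f(a)=+1.748e-02  f'(a)=-4.914e-01  a ← 61.917096 − (+1.748e-02/-4.914e-01) = 61.952670
iter 3: u=0.880019  f(a)=+1.581e-05  f'(a)=-4.905e-01  a ← 61.952670 − (+1.581e-05/-4.905e-01) = 61.952702
iter 4: u=0.880018  f(a)=+1.296e-11  f'(a)=-4.905e-01  a ← 61.952702 − (+1.296e-11/-4.905e-01) = 61.952702
converged: |Δa| < 1e-12 after 4 iterations
sag = a·(cosh(S/(2a)) − 1) = 61.952702·(cosh(0.880018) − 1) = 25.577755
T_max/T_min = cosh(S/(2a)) = 1.412859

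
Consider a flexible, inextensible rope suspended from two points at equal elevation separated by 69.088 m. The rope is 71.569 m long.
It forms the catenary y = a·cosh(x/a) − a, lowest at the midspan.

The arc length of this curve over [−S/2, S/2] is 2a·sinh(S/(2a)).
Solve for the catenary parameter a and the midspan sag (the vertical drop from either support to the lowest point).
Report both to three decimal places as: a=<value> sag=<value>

seed: a₀ = √(S³/(24(L−S))) = √(69.088³/(24·2.481)) = 74.419188
iter 1: u=0.464181  f(a)=+2.687e-02  f'(a)=-6.812e-02  a ← 74.419188 − (+2.687e-02/-6.812e-02) = 74.813555
iter 2: u=0.461735  f(a)=+2.151e-04  f'(a)=-6.704e-02  a ← 74.813555 − (+2.151e-04/-6.704e-02) = 74.816763
iter 3: u=0.461715  f(a)=+1.403e-08  f'(a)=-6.703e-02  a ← 74.816763 − (+1.403e-08/-6.703e-02) = 74.816763
iter 4: u=0.461715  f(a)=+0.000e+00  f'(a)=-6.703e-02  a ← 74.816763 − (+0.000e+00/-6.703e-02) = 74.816763
converged: |Δa| < 1e-12 after 4 iterations
sag = a·(cosh(S/(2a)) − 1) = 74.816763·(cosh(0.461715) − 1) = 8.117419
T_max/T_min = cosh(S/(2a)) = 1.108497

a=74.817 sag=8.117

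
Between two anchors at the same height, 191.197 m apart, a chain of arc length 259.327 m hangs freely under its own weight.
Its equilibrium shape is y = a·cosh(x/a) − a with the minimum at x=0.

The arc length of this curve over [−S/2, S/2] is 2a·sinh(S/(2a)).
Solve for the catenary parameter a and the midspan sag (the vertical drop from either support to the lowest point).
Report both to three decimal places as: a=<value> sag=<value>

seed: a₀ = √(S³/(24(L−S))) = √(191.197³/(24·68.130)) = 65.380283
iter 1: u=1.462192  f(a)=+7.665e+00  f'(a)=-2.565e+00  a ← 65.380283 − (+7.665e+00/-2.565e+00) = 68.368499
iter 2: u=1.398283  f(a)=+5.568e-01  f'(a)=-2.205e+00  a ← 68.368499 − (+5.568e-01/-2.205e+00) = 68.621055
iter 3: u=1.393137  f(a)=+3.447e-03  f'(a)=-2.178e+00  a ← 68.621055 − (+3.447e-03/-2.178e+00) = 68.622639
iter 4: u=1.393104  f(a)=+1.340e-07  f'(a)=-2.177e+00  a ← 68.622639 − (+1.340e-07/-2.177e+00) = 68.622639
iter 5: u=1.393104  f(a)=-5.684e-14  f'(a)=-2.177e+00  a ← 68.622639 − (-5.684e-14/-2.177e+00) = 68.622639
converged: |Δa| < 1e-12 after 5 iterations
sag = a·(cosh(S/(2a)) − 1) = 68.622639·(cosh(1.393104) − 1) = 78.080087
T_max/T_min = cosh(S/(2a)) = 2.137818

a=68.623 sag=78.080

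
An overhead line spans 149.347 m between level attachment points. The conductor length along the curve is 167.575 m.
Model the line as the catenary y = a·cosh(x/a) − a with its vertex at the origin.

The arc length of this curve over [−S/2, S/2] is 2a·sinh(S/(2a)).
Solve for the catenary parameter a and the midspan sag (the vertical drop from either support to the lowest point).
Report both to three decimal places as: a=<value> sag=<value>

a=88.815 sag=33.285

seed: a₀ = √(S³/(24(L−S))) = √(149.347³/(24·18.228)) = 87.260887
iter 1: u=0.855750  f(a)=+6.792e-01  f'(a)=-4.492e-01  a ← 87.260887 − (+6.792e-01/-4.492e-01) = 88.772911
iter 2: u=0.841174  f(a)=+1.806e-02  f'(a)=-4.256e-01  a ← 88.772911 − (+1.806e-02/-4.256e-01) = 88.815335
iter 3: u=0.840773  f(a)=+1.353e-05  f'(a)=-4.250e-01  a ← 88.815335 − (+1.353e-05/-4.250e-01) = 88.815367
iter 4: u=0.840772  f(a)=+7.589e-12  f'(a)=-4.250e-01  a ← 88.815367 − (+7.589e-12/-4.250e-01) = 88.815367
converged: |Δa| < 1e-12 after 4 iterations
sag = a·(cosh(S/(2a)) − 1) = 88.815367·(cosh(0.840772) − 1) = 33.285061
T_max/T_min = cosh(S/(2a)) = 1.374767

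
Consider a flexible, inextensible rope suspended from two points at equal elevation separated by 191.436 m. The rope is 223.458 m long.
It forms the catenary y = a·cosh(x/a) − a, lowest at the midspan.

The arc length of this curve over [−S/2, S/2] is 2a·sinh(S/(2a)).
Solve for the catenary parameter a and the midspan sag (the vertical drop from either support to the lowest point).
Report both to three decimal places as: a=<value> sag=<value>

seed: a₀ = √(S³/(24(L−S))) = √(191.436³/(24·32.022)) = 95.544473
iter 1: u=1.001816  f(a)=+1.646e+00  f'(a)=-7.400e-01  a ← 95.544473 − (+1.646e+00/-7.400e-01) = 97.768499
iter 2: u=0.979027  f(a)=+5.922e-02  f'(a)=-6.876e-01  a ← 97.768499 − (+5.922e-02/-6.876e-01) = 97.854619
iter 3: u=0.978165  f(a)=+8.301e-05  f'(a)=-6.857e-01  a ← 97.854619 − (+8.301e-05/-6.857e-01) = 97.854741
iter 4: u=0.978164  f(a)=+1.636e-10  f'(a)=-6.857e-01  a ← 97.854741 − (+1.636e-10/-6.857e-01) = 97.854741
iter 5: u=0.978164  f(a)=+2.842e-14  f'(a)=-6.857e-01  a ← 97.854741 − (+2.842e-14/-6.857e-01) = 97.854741
converged: |Δa| < 1e-12 after 5 iterations
sag = a·(cosh(S/(2a)) − 1) = 97.854741·(cosh(0.978164) − 1) = 50.667715
T_max/T_min = cosh(S/(2a)) = 1.517785

a=97.855 sag=50.668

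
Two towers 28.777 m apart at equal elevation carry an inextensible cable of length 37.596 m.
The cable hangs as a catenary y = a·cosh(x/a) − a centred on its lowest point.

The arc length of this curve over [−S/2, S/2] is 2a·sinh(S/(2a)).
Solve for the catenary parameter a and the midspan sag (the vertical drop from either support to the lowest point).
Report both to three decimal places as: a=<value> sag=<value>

a=11.068 sag=10.746

seed: a₀ = √(S³/(24(L−S))) = √(28.777³/(24·8.819)) = 10.610919
iter 1: u=1.356009  f(a)=+8.472e-01  f'(a)=-1.989e+00  a ← 10.610919 − (+8.472e-01/-1.989e+00) = 11.036943
iter 2: u=1.303667  f(a)=+5.370e-02  f'(a)=-1.744e+00  a ← 11.036943 − (+5.370e-02/-1.744e+00) = 11.067734
iter 3: u=1.300040  f(a)=+2.480e-04  f'(a)=-1.728e+00  a ← 11.067734 − (+2.480e-04/-1.728e+00) = 11.067877
iter 4: u=1.300023  f(a)=+5.342e-09  f'(a)=-1.728e+00  a ← 11.067877 − (+5.342e-09/-1.728e+00) = 11.067877
iter 5: u=1.300023  f(a)=+0.000e+00  f'(a)=-1.728e+00  a ← 11.067877 − (+0.000e+00/-1.728e+00) = 11.067877
converged: |Δa| < 1e-12 after 5 iterations
sag = a·(cosh(S/(2a)) − 1) = 11.067877·(cosh(1.300023) − 1) = 10.746400
T_max/T_min = cosh(S/(2a)) = 1.970954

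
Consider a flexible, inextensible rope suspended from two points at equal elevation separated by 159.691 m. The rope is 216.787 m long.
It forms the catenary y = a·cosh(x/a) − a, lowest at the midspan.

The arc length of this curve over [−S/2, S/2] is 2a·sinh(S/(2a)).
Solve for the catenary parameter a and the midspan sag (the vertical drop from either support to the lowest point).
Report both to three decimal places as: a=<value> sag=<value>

a=57.227 sag=65.346

seed: a₀ = √(S³/(24(L−S))) = √(159.691³/(24·57.096)) = 54.514521
iter 1: u=1.464665  f(a)=+6.447e+00  f'(a)=-2.580e+00  a ← 54.514521 − (+6.447e+00/-2.580e+00) = 57.013278
iter 2: u=1.400472  f(a)=+4.697e-01  f'(a)=-2.216e+00  a ← 57.013278 − (+4.697e-01/-2.216e+00) = 57.225209
iter 3: u=1.395285  f(a)=+2.927e-03  f'(a)=-2.189e+00  a ← 57.225209 − (+2.927e-03/-2.189e+00) = 57.226547
iter 4: u=1.395253  f(a)=+1.153e-07  f'(a)=-2.189e+00  a ← 57.226547 − (+1.153e-07/-2.189e+00) = 57.226547
iter 5: u=1.395253  f(a)=+0.000e+00  f'(a)=-2.189e+00  a ← 57.226547 − (+0.000e+00/-2.189e+00) = 57.226547
converged: |Δa| < 1e-12 after 5 iterations
sag = a·(cosh(S/(2a)) − 1) = 57.226547·(cosh(1.395253) − 1) = 65.345997
T_max/T_min = cosh(S/(2a)) = 2.141883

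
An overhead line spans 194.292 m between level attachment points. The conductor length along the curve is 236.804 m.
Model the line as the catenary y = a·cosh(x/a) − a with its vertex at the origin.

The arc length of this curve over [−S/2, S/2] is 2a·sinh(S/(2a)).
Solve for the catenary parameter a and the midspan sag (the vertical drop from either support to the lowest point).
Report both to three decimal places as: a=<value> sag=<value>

seed: a₀ = √(S³/(24(L−S))) = √(194.292³/(24·42.512)) = 84.785383
iter 1: u=1.145787  f(a)=+2.879e+00  f'(a)=-1.141e+00  a ← 84.785383 − (+2.879e+00/-1.141e+00) = 87.309406
iter 2: u=1.112664  f(a)=+1.336e-01  f'(a)=-1.037e+00  a ← 87.309406 − (+1.336e-01/-1.037e+00) = 87.438200
iter 3: u=1.111025  f(a)=+3.185e-04  f'(a)=-1.032e+00  a ← 87.438200 − (+3.185e-04/-1.032e+00) = 87.438508
iter 4: u=1.111021  f(a)=+1.820e-09  f'(a)=-1.032e+00  a ← 87.438508 − (+1.820e-09/-1.032e+00) = 87.438508
iter 5: u=1.111021  f(a)=-2.842e-14  f'(a)=-1.032e+00  a ← 87.438508 − (-2.842e-14/-1.032e+00) = 87.438508
converged: |Δa| < 1e-12 after 5 iterations
sag = a·(cosh(S/(2a)) − 1) = 87.438508·(cosh(1.111021) − 1) = 59.750236
T_max/T_min = cosh(S/(2a)) = 1.683340

a=87.439 sag=59.750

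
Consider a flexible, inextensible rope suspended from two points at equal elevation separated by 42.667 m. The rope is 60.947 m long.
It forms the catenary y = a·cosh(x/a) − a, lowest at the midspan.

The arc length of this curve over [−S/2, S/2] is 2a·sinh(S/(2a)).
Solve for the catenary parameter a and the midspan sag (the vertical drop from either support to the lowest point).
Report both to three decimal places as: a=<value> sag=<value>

seed: a₀ = √(S³/(24(L−S))) = √(42.667³/(24·18.280)) = 13.305906
iter 1: u=1.603311  f(a)=+2.499e+00  f'(a)=-3.522e+00  a ← 13.305906 − (+2.499e+00/-3.522e+00) = 14.015332
iter 2: u=1.522154  f(a)=+2.137e-01  f'(a)=-2.943e+00  a ← 14.015332 − (+2.137e-01/-2.943e+00) = 14.087959
iter 3: u=1.514307  f(a)=+1.887e-03  f'(a)=-2.891e+00  a ← 14.087959 − (+1.887e-03/-2.891e+00) = 14.088612
iter 4: u=1.514237  f(a)=+1.500e-07  f'(a)=-2.891e+00  a ← 14.088612 − (+1.500e-07/-2.891e+00) = 14.088612
iter 5: u=1.514237  f(a)=+0.000e+00  f'(a)=-2.891e+00  a ← 14.088612 − (+0.000e+00/-2.891e+00) = 14.088612
converged: |Δa| < 1e-12 after 5 iterations
sag = a·(cosh(S/(2a)) − 1) = 14.088612·(cosh(1.514237) − 1) = 19.484044
T_max/T_min = cosh(S/(2a)) = 2.382964

a=14.089 sag=19.484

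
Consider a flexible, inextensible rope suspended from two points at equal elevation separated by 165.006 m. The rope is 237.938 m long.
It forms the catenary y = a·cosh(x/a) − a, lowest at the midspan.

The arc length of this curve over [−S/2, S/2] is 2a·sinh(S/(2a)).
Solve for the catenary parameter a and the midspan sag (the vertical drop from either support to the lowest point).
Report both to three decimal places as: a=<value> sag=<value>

seed: a₀ = √(S³/(24(L−S))) = √(165.006³/(24·72.932)) = 50.662302
iter 1: u=1.628489  f(a)=+1.030e+01  f'(a)=-3.719e+00  a ← 50.662302 − (+1.030e+01/-3.719e+00) = 53.433290
iter 2: u=1.544037  f(a)=+9.058e-01  f'(a)=-3.091e+00  a ← 53.433290 − (+9.058e-01/-3.091e+00) = 53.726323
iter 3: u=1.535616  f(a)=+8.490e-03  f'(a)=-3.033e+00  a ← 53.726323 − (+8.490e-03/-3.033e+00) = 53.729121
iter 4: u=1.535536  f(a)=+7.612e-07  f'(a)=-3.033e+00  a ← 53.729121 − (+7.612e-07/-3.033e+00) = 53.729122
iter 5: u=1.535536  f(a)=-2.842e-14  f'(a)=-3.033e+00  a ← 53.729122 − (-2.842e-14/-3.033e+00) = 53.729122
converged: |Δa| < 1e-12 after 5 iterations
sag = a·(cosh(S/(2a)) − 1) = 53.729122·(cosh(1.535536) − 1) = 76.809920
T_max/T_min = cosh(S/(2a)) = 2.429577

a=53.729 sag=76.810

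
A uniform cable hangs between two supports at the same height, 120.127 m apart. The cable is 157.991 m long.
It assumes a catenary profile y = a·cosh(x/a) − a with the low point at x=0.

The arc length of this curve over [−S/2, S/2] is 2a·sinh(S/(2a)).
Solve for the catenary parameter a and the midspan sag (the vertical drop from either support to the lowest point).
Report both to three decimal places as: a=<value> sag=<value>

seed: a₀ = √(S³/(24(L−S))) = √(120.127³/(24·37.864)) = 43.675922
iter 1: u=1.375209  f(a)=+3.746e+00  f'(a)=-2.085e+00  a ← 43.675922 − (+3.746e+00/-2.085e+00) = 45.472789
iter 2: u=1.320867  f(a)=+2.436e-01  f'(a)=-1.822e+00  a ← 45.472789 − (+2.436e-01/-1.822e+00) = 45.606500
iter 3: u=1.316994  f(a)=+1.188e-03  f'(a)=-1.804e+00  a ← 45.606500 − (+1.188e-03/-1.804e+00) = 45.607159
iter 4: u=1.316975  f(a)=+2.858e-08  f'(a)=-1.804e+00  a ← 45.607159 − (+2.858e-08/-1.804e+00) = 45.607159
iter 5: u=1.316975  f(a)=+0.000e+00  f'(a)=-1.804e+00  a ← 45.607159 − (+0.000e+00/-1.804e+00) = 45.607159
converged: |Δa| < 1e-12 after 5 iterations
sag = a·(cosh(S/(2a)) − 1) = 45.607159·(cosh(1.316975) − 1) = 45.608530
T_max/T_min = cosh(S/(2a)) = 2.000030

a=45.607 sag=45.609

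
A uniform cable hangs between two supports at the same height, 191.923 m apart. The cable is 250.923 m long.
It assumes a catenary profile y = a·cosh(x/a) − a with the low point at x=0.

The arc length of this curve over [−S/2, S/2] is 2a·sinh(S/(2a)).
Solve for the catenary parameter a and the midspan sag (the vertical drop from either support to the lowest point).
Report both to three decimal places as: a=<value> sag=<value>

seed: a₀ = √(S³/(24(L−S))) = √(191.923³/(24·59.000)) = 70.657604
iter 1: u=1.358120  f(a)=+5.686e+00  f'(a)=-1.999e+00  a ← 70.657604 − (+5.686e+00/-1.999e+00) = 73.502157
iter 2: u=1.305560  f(a)=+3.614e-01  f'(a)=-1.752e+00  a ← 73.502157 − (+3.614e-01/-1.752e+00) = 73.708413
iter 3: u=1.301907  f(a)=+1.679e-03  f'(a)=-1.736e+00  a ← 73.708413 − (+1.679e-03/-1.736e+00) = 73.709380
iter 4: u=1.301890  f(a)=+3.662e-08  f'(a)=-1.736e+00  a ← 73.709380 − (+3.662e-08/-1.736e+00) = 73.709380
iter 5: u=1.301890  f(a)=+0.000e+00  f'(a)=-1.736e+00  a ← 73.709380 − (+0.000e+00/-1.736e+00) = 73.709380
converged: |Δa| < 1e-12 after 5 iterations
sag = a·(cosh(S/(2a)) − 1) = 73.709380·(cosh(1.301890) − 1) = 71.802340
T_max/T_min = cosh(S/(2a)) = 1.974128

a=73.709 sag=71.802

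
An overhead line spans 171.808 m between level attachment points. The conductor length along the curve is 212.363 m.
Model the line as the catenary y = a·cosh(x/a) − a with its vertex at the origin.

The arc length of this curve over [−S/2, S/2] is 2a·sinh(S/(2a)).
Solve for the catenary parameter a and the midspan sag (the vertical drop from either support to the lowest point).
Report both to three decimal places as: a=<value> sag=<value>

a=74.612 sag=55.163

seed: a₀ = √(S³/(24(L−S))) = √(171.808³/(24·40.555)) = 72.183386
iter 1: u=1.190080  f(a)=+2.971e+00  f'(a)=-1.291e+00  a ← 72.183386 − (+2.971e+00/-1.291e+00) = 74.484304
iter 2: u=1.153317  f(a)=+1.480e-01  f'(a)=-1.165e+00  a ← 74.484304 − (+1.480e-01/-1.165e+00) = 74.611263
iter 3: u=1.151354  f(a)=+4.096e-04  f'(a)=-1.159e+00  a ← 74.611263 − (+4.096e-04/-1.159e+00) = 74.611617
iter 4: u=1.151349  f(a)=+3.158e-09  f'(a)=-1.159e+00  a ← 74.611617 − (+3.158e-09/-1.159e+00) = 74.611617
iter 5: u=1.151349  f(a)=-8.527e-14  f'(a)=-1.159e+00  a ← 74.611617 − (-8.527e-14/-1.159e+00) = 74.611617
converged: |Δa| < 1e-12 after 5 iterations
sag = a·(cosh(S/(2a)) − 1) = 74.611617·(cosh(1.151349) − 1) = 55.162819
T_max/T_min = cosh(S/(2a)) = 1.739333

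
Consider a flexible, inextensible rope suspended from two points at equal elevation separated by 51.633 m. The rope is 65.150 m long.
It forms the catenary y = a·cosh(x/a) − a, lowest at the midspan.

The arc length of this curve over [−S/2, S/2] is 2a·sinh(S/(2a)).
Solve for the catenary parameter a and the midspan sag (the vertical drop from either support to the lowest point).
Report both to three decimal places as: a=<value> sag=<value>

a=21.363 sag=17.592

seed: a₀ = √(S³/(24(L−S))) = √(51.633³/(24·13.517)) = 20.598958
iter 1: u=1.253292  f(a)=+1.102e+00  f'(a)=-1.530e+00  a ← 20.598958 − (+1.102e+00/-1.530e+00) = 21.319117
iter 2: u=1.210955  f(a)=+6.044e-02  f'(a)=-1.367e+00  a ← 21.319117 − (+6.044e-02/-1.367e+00) = 21.363336
iter 3: u=1.208449  f(a)=+2.051e-04  f'(a)=-1.358e+00  a ← 21.363336 − (+2.051e-04/-1.358e+00) = 21.363487
iter 4: u=1.208440  f(a)=+2.378e-09  f'(a)=-1.357e+00  a ← 21.363487 − (+2.378e-09/-1.357e+00) = 21.363487
iter 5: u=1.208440  f(a)=+0.000e+00  f'(a)=-1.357e+00  a ← 21.363487 − (+0.000e+00/-1.357e+00) = 21.363487
converged: |Δa| < 1e-12 after 5 iterations
sag = a·(cosh(S/(2a)) − 1) = 21.363487·(cosh(1.208440) − 1) = 17.591990
T_max/T_min = cosh(S/(2a)) = 1.823461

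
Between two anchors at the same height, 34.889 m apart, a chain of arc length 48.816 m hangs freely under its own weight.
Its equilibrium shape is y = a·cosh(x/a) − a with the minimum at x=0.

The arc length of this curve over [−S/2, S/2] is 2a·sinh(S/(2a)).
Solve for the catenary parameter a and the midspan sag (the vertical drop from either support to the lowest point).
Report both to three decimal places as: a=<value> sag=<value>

seed: a₀ = √(S³/(24(L−S))) = √(34.889³/(24·13.927)) = 11.271932
iter 1: u=1.547605  f(a)=+1.766e+00  f'(a)=-3.116e+00  a ← 11.271932 − (+1.766e+00/-3.116e+00) = 11.838758
iter 2: u=1.473508  f(a)=+1.420e-01  f'(a)=-2.633e+00  a ← 11.838758 − (+1.420e-01/-2.633e+00) = 11.892668
iter 3: u=1.466828  f(a)=+1.094e-03  f'(a)=-2.593e+00  a ← 11.892668 − (+1.094e-03/-2.593e+00) = 11.893090
iter 4: u=1.466776  f(a)=+6.614e-08  f'(a)=-2.593e+00  a ← 11.893090 − (+6.614e-08/-2.593e+00) = 11.893090
iter 5: u=1.466776  f(a)=-2.132e-14  f'(a)=-2.593e+00  a ← 11.893090 − (-2.132e-14/-2.593e+00) = 11.893090
converged: |Δa| < 1e-12 after 5 iterations
sag = a·(cosh(S/(2a)) − 1) = 11.893090·(cosh(1.466776) − 1) = 15.258265
T_max/T_min = cosh(S/(2a)) = 2.282952

a=11.893 sag=15.258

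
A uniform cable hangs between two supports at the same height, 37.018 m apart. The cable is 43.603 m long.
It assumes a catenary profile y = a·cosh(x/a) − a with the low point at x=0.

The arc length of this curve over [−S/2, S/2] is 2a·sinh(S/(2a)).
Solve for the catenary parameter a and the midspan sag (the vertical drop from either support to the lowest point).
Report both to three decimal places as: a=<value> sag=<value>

seed: a₀ = √(S³/(24(L−S))) = √(37.018³/(24·6.585)) = 17.915788
iter 1: u=1.033111  f(a)=+3.605e-01  f'(a)=-8.166e-01  a ← 17.915788 − (+3.605e-01/-8.166e-01) = 18.357218
iter 2: u=1.008268  f(a)=+1.375e-02  f'(a)=-7.554e-01  a ← 18.357218 − (+1.375e-02/-7.554e-01) = 18.375425
iter 3: u=1.007269  f(a)=+2.178e-05  f'(a)=-7.530e-01  a ← 18.375425 − (+2.178e-05/-7.530e-01) = 18.375454
iter 4: u=1.007268  f(a)=+5.478e-11  f'(a)=-7.530e-01  a ← 18.375454 − (+5.478e-11/-7.530e-01) = 18.375454
iter 5: u=1.007268  f(a)=+7.105e-15  f'(a)=-7.530e-01  a ← 18.375454 − (+7.105e-15/-7.530e-01) = 18.375454
converged: |Δa| < 1e-12 after 5 iterations
sag = a·(cosh(S/(2a)) − 1) = 18.375454·(cosh(1.007268) − 1) = 10.137047
T_max/T_min = cosh(S/(2a)) = 1.551662

a=18.375 sag=10.137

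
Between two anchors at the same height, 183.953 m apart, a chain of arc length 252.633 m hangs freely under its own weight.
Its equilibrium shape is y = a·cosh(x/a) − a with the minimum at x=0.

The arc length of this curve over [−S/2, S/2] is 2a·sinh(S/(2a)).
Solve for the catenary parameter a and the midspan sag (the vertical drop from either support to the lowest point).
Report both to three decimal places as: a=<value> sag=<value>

a=64.635 sag=77.258

seed: a₀ = √(S³/(24(L−S))) = √(183.953³/(24·68.680)) = 61.452499
iter 1: u=1.496709  f(a)=+8.116e+00  f'(a)=-2.778e+00  a ← 61.452499 − (+8.116e+00/-2.778e+00) = 64.374318
iter 2: u=1.428776  f(a)=+6.147e-01  f'(a)=-2.371e+00  a ← 64.374318 − (+6.147e-01/-2.371e+00) = 64.633534
iter 3: u=1.423046  f(a)=+4.165e-03  f'(a)=-2.339e+00  a ← 64.633534 − (+4.165e-03/-2.339e+00) = 64.635315
iter 4: u=1.423007  f(a)=+1.941e-07  f'(a)=-2.339e+00  a ← 64.635315 − (+1.941e-07/-2.339e+00) = 64.635315
iter 5: u=1.423007  f(a)=-2.842e-14  f'(a)=-2.339e+00  a ← 64.635315 − (-2.842e-14/-2.339e+00) = 64.635315
converged: |Δa| < 1e-12 after 5 iterations
sag = a·(cosh(S/(2a)) − 1) = 64.635315·(cosh(1.423007) − 1) = 77.257540
T_max/T_min = cosh(S/(2a)) = 2.195284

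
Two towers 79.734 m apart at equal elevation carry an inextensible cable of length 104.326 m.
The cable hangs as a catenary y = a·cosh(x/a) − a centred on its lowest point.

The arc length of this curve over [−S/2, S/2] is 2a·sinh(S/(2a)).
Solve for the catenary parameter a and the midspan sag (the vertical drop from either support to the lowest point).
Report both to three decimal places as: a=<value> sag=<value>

a=30.576 sag=29.888

seed: a₀ = √(S³/(24(L−S))) = √(79.734³/(24·24.592)) = 29.306421
iter 1: u=1.360350  f(a)=+2.378e+00  f'(a)=-2.010e+00  a ← 29.306421 − (+2.378e+00/-2.010e+00) = 30.489615
iter 2: u=1.307560  f(a)=+1.516e-01  f'(a)=-1.761e+00  a ← 30.489615 − (+1.516e-01/-1.761e+00) = 30.575699
iter 3: u=1.303879  f(a)=+7.090e-04  f'(a)=-1.745e+00  a ← 30.575699 − (+7.090e-04/-1.745e+00) = 30.576106
iter 4: u=1.303861  f(a)=+1.566e-08  f'(a)=-1.745e+00  a ← 30.576106 − (+1.566e-08/-1.745e+00) = 30.576106
iter 5: u=1.303861  f(a)=+1.421e-14  f'(a)=-1.745e+00  a ← 30.576106 − (+1.421e-14/-1.745e+00) = 30.576106
converged: |Δa| < 1e-12 after 5 iterations
sag = a·(cosh(S/(2a)) − 1) = 30.576106·(cosh(1.303861) − 1) = 29.887742
T_max/T_min = cosh(S/(2a)) = 1.977487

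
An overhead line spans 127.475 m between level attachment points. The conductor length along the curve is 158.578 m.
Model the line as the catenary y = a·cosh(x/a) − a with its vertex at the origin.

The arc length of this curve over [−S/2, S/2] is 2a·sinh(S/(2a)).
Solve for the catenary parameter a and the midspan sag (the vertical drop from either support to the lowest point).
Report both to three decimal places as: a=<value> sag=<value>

a=54.507 sag=41.710

seed: a₀ = √(S³/(24(L−S))) = √(127.475³/(24·31.103)) = 52.678181
iter 1: u=1.209941  f(a)=+2.358e+00  f'(a)=-1.363e+00  a ← 52.678181 − (+2.358e+00/-1.363e+00) = 54.407904
iter 2: u=1.171475  f(a)=+1.211e-01  f'(a)=-1.226e+00  a ← 54.407904 − (+1.211e-01/-1.226e+00) = 54.506662
iter 3: u=1.169352  f(a)=+3.578e-04  f'(a)=-1.219e+00  a ← 54.506662 − (+3.578e-04/-1.219e+00) = 54.506956
iter 4: u=1.169346  f(a)=+3.144e-09  f'(a)=-1.219e+00  a ← 54.506956 − (+3.144e-09/-1.219e+00) = 54.506956
iter 5: u=1.169346  f(a)=+0.000e+00  f'(a)=-1.219e+00  a ← 54.506956 − (+0.000e+00/-1.219e+00) = 54.506956
converged: |Δa| < 1e-12 after 5 iterations
sag = a·(cosh(S/(2a)) − 1) = 54.506956·(cosh(1.169346) − 1) = 41.710266
T_max/T_min = cosh(S/(2a)) = 1.765228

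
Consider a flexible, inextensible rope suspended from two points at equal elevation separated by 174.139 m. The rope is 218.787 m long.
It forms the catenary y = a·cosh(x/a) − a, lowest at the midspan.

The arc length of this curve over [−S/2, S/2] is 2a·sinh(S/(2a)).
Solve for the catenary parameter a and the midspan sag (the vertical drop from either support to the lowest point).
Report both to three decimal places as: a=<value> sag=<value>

a=72.755 sag=58.623

seed: a₀ = √(S³/(24(L−S))) = √(174.139³/(24·44.648)) = 70.200054
iter 1: u=1.240305  f(a)=+3.563e+00  f'(a)=-1.479e+00  a ← 70.200054 − (+3.563e+00/-1.479e+00) = 72.609319
iter 2: u=1.199150  f(a)=+1.916e-01  f'(a)=-1.324e+00  a ← 72.609319 − (+1.916e-01/-1.324e+00) = 72.754100
iter 3: u=1.196764  f(a)=+6.241e-04  f'(a)=-1.315e+00  a ← 72.754100 − (+6.241e-04/-1.315e+00) = 72.754575
iter 4: u=1.196756  f(a)=+6.668e-09  f'(a)=-1.315e+00  a ← 72.754575 − (+6.668e-09/-1.315e+00) = 72.754575
iter 5: u=1.196756  f(a)=+2.842e-14  f'(a)=-1.315e+00  a ← 72.754575 − (+2.842e-14/-1.315e+00) = 72.754575
converged: |Δa| < 1e-12 after 5 iterations
sag = a·(cosh(S/(2a)) − 1) = 72.754575·(cosh(1.196756) − 1) = 58.623376
T_max/T_min = cosh(S/(2a)) = 1.805769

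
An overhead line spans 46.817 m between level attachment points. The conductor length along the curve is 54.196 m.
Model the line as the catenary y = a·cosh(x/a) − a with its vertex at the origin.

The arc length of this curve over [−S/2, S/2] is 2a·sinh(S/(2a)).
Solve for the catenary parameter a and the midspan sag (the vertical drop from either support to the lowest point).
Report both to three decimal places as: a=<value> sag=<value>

a=24.621 sag=11.992

seed: a₀ = √(S³/(24(L−S))) = √(46.817³/(24·7.379)) = 24.071380
iter 1: u=0.972462  f(a)=+3.569e-01  f'(a)=-6.731e-01  a ← 24.071380 − (+3.569e-01/-6.731e-01) = 24.601596
iter 2: u=0.951503  f(a)=+1.213e-02  f'(a)=-6.280e-01  a ← 24.601596 − (+1.213e-02/-6.280e-01) = 24.620914
iter 3: u=0.950757  f(a)=+1.511e-05  f'(a)=-6.264e-01  a ← 24.620914 − (+1.511e-05/-6.264e-01) = 24.620938
iter 4: u=0.950756  f(a)=+2.350e-11  f'(a)=-6.264e-01  a ← 24.620938 − (+2.350e-11/-6.264e-01) = 24.620938
iter 5: u=0.950756  f(a)=+7.105e-15  f'(a)=-6.264e-01  a ← 24.620938 − (+7.105e-15/-6.264e-01) = 24.620938
converged: |Δa| < 1e-12 after 5 iterations
sag = a·(cosh(S/(2a)) − 1) = 24.620938·(cosh(0.950756) − 1) = 11.991795
T_max/T_min = cosh(S/(2a)) = 1.487057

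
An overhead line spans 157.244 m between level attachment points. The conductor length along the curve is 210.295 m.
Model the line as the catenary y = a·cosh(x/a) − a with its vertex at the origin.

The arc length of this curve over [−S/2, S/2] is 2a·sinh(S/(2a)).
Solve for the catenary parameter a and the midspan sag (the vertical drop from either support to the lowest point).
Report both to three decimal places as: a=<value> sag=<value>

a=57.864 sag=62.154

seed: a₀ = √(S³/(24(L−S))) = √(157.244³/(24·53.051)) = 55.259725
iter 1: u=1.422772  f(a)=+5.636e+00  f'(a)=-2.338e+00  a ← 55.259725 − (+5.636e+00/-2.338e+00) = 57.670300
iter 2: u=1.363301  f(a)=+3.897e-01  f'(a)=-2.025e+00  a ← 57.670300 − (+3.897e-01/-2.025e+00) = 57.862793
iter 3: u=1.358766  f(a)=+2.170e-03  f'(a)=-2.002e+00  a ← 57.862793 − (+2.170e-03/-2.002e+00) = 57.863877
iter 4: u=1.358741  f(a)=+6.812e-08  f'(a)=-2.002e+00  a ← 57.863877 − (+6.812e-08/-2.002e+00) = 57.863877
iter 5: u=1.358741  f(a)=-2.842e-14  f'(a)=-2.002e+00  a ← 57.863877 − (-2.842e-14/-2.002e+00) = 57.863877
converged: |Δa| < 1e-12 after 5 iterations
sag = a·(cosh(S/(2a)) − 1) = 57.863877·(cosh(1.358741) − 1) = 62.153726
T_max/T_min = cosh(S/(2a)) = 2.074137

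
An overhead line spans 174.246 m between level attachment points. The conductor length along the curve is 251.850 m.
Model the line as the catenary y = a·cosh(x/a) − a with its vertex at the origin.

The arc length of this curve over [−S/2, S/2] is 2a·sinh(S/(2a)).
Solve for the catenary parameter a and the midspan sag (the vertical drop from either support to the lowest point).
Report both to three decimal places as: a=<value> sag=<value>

a=56.545 sag=81.493

seed: a₀ = √(S³/(24(L−S))) = √(174.246³/(24·77.604)) = 53.296238
iter 1: u=1.634693  f(a)=+1.105e+01  f'(a)=-3.768e+00  a ← 53.296238 − (+1.105e+01/-3.768e+00) = 56.229435
iter 2: u=1.549420  f(a)=+9.781e-01  f'(a)=-3.128e+00  a ← 56.229435 − (+9.781e-01/-3.128e+00) = 56.542088
iter 3: u=1.540852  f(a)=+9.302e-03  f'(a)=-3.069e+00  a ← 56.542088 − (+9.302e-03/-3.069e+00) = 56.545118
iter 4: u=1.540770  f(a)=+8.589e-07  f'(a)=-3.069e+00  a ← 56.545118 − (+8.589e-07/-3.069e+00) = 56.545119
iter 5: u=1.540770  f(a)=-2.842e-14  f'(a)=-3.069e+00  a ← 56.545119 − (-2.842e-14/-3.069e+00) = 56.545119
converged: |Δa| < 1e-12 after 5 iterations
sag = a·(cosh(S/(2a)) − 1) = 56.545119·(cosh(1.540770) − 1) = 81.492761
T_max/T_min = cosh(S/(2a)) = 2.441199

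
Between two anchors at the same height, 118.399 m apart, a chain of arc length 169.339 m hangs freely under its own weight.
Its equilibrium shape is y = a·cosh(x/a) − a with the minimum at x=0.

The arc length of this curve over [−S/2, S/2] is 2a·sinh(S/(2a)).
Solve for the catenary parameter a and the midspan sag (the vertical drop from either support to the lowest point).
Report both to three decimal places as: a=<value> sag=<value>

a=39.022 sag=54.207

seed: a₀ = √(S³/(24(L−S))) = √(118.399³/(24·50.940)) = 36.845713
iter 1: u=1.606686  f(a)=+6.994e+00  f'(a)=-3.548e+00  a ← 36.845713 − (+6.994e+00/-3.548e+00) = 38.817002
iter 2: u=1.525092  f(a)=+6.005e-01  f'(a)=-2.963e+00  a ← 38.817002 − (+6.005e-01/-2.963e+00) = 39.019696
iter 3: u=1.517170  f(a)=+5.345e-03  f'(a)=-2.910e+00  a ← 39.019696 − (+5.345e-03/-2.910e+00) = 39.021533
iter 4: u=1.517098  f(a)=+4.319e-07  f'(a)=-2.910e+00  a ← 39.021533 − (+4.319e-07/-2.910e+00) = 39.021533
iter 5: u=1.517098  f(a)=+0.000e+00  f'(a)=-2.910e+00  a ← 39.021533 − (+0.000e+00/-2.910e+00) = 39.021533
converged: |Δa| < 1e-12 after 5 iterations
sag = a·(cosh(S/(2a)) − 1) = 39.021533·(cosh(1.517098) − 1) = 54.207241
T_max/T_min = cosh(S/(2a)) = 2.389162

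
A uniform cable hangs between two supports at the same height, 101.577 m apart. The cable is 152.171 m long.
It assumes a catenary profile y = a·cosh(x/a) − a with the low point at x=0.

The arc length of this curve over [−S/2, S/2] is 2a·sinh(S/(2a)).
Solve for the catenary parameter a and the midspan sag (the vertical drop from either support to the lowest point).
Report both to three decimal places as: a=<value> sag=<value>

a=31.363 sag=50.933

seed: a₀ = √(S³/(24(L−S))) = √(101.577³/(24·50.594)) = 29.379063
iter 1: u=1.728731  f(a)=+8.121e+00  f'(a)=-4.590e+00  a ← 29.379063 − (+8.121e+00/-4.590e+00) = 31.148449
iter 2: u=1.630531  f(a)=+7.915e-01  f'(a)=-3.735e+00  a ← 31.148449 − (+7.915e-01/-3.735e+00) = 31.360363
iter 3: u=1.619512  f(a)=+9.311e-03  f'(a)=-3.648e+00  a ← 31.360363 − (+9.311e-03/-3.648e+00) = 31.362916
iter 4: u=1.619381  f(a)=+1.322e-06  f'(a)=-3.647e+00  a ← 31.362916 − (+1.322e-06/-3.647e+00) = 31.362916
iter 5: u=1.619381  f(a)=+0.000e+00  f'(a)=-3.647e+00  a ← 31.362916 − (+0.000e+00/-3.647e+00) = 31.362916
converged: |Δa| < 1e-12 after 5 iterations
sag = a·(cosh(S/(2a)) − 1) = 31.362916·(cosh(1.619381) − 1) = 50.933109
T_max/T_min = cosh(S/(2a)) = 2.623991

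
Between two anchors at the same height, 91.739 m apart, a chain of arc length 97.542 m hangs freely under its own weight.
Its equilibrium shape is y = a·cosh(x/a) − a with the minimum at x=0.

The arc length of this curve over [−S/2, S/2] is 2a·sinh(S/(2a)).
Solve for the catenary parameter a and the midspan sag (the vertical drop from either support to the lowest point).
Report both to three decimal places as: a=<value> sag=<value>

seed: a₀ = √(S³/(24(L−S))) = √(91.739³/(24·5.803)) = 74.455896
iter 1: u=0.616063  f(a)=+1.111e-01  f'(a)=-1.619e-01  a ← 74.455896 − (+1.111e-01/-1.619e-01) = 75.142367
iter 2: u=0.610435  f(a)=+1.556e-03  f'(a)=-1.574e-01  a ← 75.142367 − (+1.556e-03/-1.574e-01) = 75.152251
iter 3: u=0.610354  f(a)=+3.144e-07  f'(a)=-1.573e-01  a ← 75.152251 − (+3.144e-07/-1.573e-01) = 75.152253
iter 4: u=0.610354  f(a)=+1.421e-14  f'(a)=-1.573e-01  a ← 75.152253 − (+1.421e-14/-1.573e-01) = 75.152253
converged: |Δa| < 1e-12 after 4 iterations
sag = a·(cosh(S/(2a)) − 1) = 75.152253·(cosh(0.610354) − 1) = 14.438324
T_max/T_min = cosh(S/(2a)) = 1.192121

a=75.152 sag=14.438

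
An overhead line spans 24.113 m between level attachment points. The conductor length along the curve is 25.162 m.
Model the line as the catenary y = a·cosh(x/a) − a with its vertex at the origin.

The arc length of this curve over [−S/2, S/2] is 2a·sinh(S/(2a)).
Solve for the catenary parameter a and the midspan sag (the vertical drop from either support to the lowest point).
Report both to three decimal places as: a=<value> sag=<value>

seed: a₀ = √(S³/(24(L−S))) = √(24.113³/(24·1.049)) = 23.598451
iter 1: u=0.510902  f(a)=+1.378e-02  f'(a)=-9.125e-02  a ← 23.598451 − (+1.378e-02/-9.125e-02) = 23.749427
iter 2: u=0.507654  f(a)=+1.333e-04  f'(a)=-8.949e-02  a ← 23.749427 − (+1.333e-04/-8.949e-02) = 23.750916
iter 3: u=0.507623  f(a)=+1.276e-08  f'(a)=-8.947e-02  a ← 23.750916 − (+1.276e-08/-8.947e-02) = 23.750917
iter 4: u=0.507623  f(a)=+0.000e+00  f'(a)=-8.947e-02  a ← 23.750917 − (+0.000e+00/-8.947e-02) = 23.750917
converged: |Δa| < 1e-12 after 4 iterations
sag = a·(cosh(S/(2a)) − 1) = 23.750917·(cosh(0.507623) − 1) = 3.126353
T_max/T_min = cosh(S/(2a)) = 1.131631

a=23.751 sag=3.126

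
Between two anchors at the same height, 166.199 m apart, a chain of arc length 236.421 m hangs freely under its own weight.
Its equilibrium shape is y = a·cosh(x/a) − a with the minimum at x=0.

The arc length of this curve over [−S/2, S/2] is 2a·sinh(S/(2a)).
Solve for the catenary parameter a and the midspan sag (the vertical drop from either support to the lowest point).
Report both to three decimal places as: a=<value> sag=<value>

a=55.223 sag=75.251

seed: a₀ = √(S³/(24(L−S))) = √(166.199³/(24·70.222)) = 52.191574
iter 1: u=1.592201  f(a)=+9.458e+00  f'(a)=-3.438e+00  a ← 52.191574 − (+9.458e+00/-3.438e+00) = 54.942595
iter 2: u=1.512479  f(a)=+7.992e-01  f'(a)=-2.879e+00  a ← 54.942595 − (+7.992e-01/-2.879e+00) = 55.220179
iter 3: u=1.504876  f(a)=+6.872e-03  f'(a)=-2.830e+00  a ← 55.220179 − (+6.872e-03/-2.830e+00) = 55.222607
iter 4: u=1.504809  f(a)=+5.176e-07  f'(a)=-2.830e+00  a ← 55.222607 − (+5.176e-07/-2.830e+00) = 55.222607
iter 5: u=1.504809  f(a)=+0.000e+00  f'(a)=-2.830e+00  a ← 55.222607 − (+0.000e+00/-2.830e+00) = 55.222607
converged: |Δa| < 1e-12 after 5 iterations
sag = a·(cosh(S/(2a)) − 1) = 55.222607·(cosh(1.504809) − 1) = 75.250603
T_max/T_min = cosh(S/(2a)) = 2.362677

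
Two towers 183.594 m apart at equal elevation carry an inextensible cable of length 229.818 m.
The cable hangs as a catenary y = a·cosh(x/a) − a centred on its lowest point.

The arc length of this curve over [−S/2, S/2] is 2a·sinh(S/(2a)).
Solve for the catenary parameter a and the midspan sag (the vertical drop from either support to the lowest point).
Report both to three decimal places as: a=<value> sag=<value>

seed: a₀ = √(S³/(24(L−S))) = √(183.594³/(24·46.224)) = 74.687572
iter 1: u=1.229080  f(a)=+3.620e+00  f'(a)=-1.435e+00  a ← 74.687572 − (+3.620e+00/-1.435e+00) = 77.209688
iter 2: u=1.188931  f(a)=+1.914e-01  f'(a)=-1.287e+00  a ← 77.209688 − (+1.914e-01/-1.287e+00) = 77.358430
iter 3: u=1.186645  f(a)=+6.016e-04  f'(a)=-1.279e+00  a ← 77.358430 − (+6.016e-04/-1.279e+00) = 77.358901
iter 4: u=1.186638  f(a)=+5.983e-09  f'(a)=-1.279e+00  a ← 77.358901 − (+5.983e-09/-1.279e+00) = 77.358901
iter 5: u=1.186638  f(a)=+2.842e-14  f'(a)=-1.279e+00  a ← 77.358901 − (+2.842e-14/-1.279e+00) = 77.358901
converged: |Δa| < 1e-12 after 5 iterations
sag = a·(cosh(S/(2a)) − 1) = 77.358901·(cosh(1.186638) − 1) = 61.163580
T_max/T_min = cosh(S/(2a)) = 1.790647

a=77.359 sag=61.164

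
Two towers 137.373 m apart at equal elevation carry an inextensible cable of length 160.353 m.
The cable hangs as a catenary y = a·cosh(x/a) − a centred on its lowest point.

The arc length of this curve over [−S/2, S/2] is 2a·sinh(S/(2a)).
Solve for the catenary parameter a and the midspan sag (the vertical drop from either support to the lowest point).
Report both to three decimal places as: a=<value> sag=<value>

seed: a₀ = √(S³/(24(L−S))) = √(137.373³/(24·22.980)) = 68.560100
iter 1: u=1.001844  f(a)=+1.181e+00  f'(a)=-7.401e-01  a ← 68.560100 − (+1.181e+00/-7.401e-01) = 70.156081
iter 2: u=0.979053  f(a)=+4.250e-02  f'(a)=-6.877e-01  a ← 70.156081 − (+4.250e-02/-6.877e-01) = 70.217885
iter 3: u=0.978191  f(a)=+5.959e-05  f'(a)=-6.858e-01  a ← 70.217885 − (+5.959e-05/-6.858e-01) = 70.217972
iter 4: u=0.978190  f(a)=+1.175e-10  f'(a)=-6.858e-01  a ← 70.217972 − (+1.175e-10/-6.858e-01) = 70.217972
iter 5: u=0.978190  f(a)=+2.842e-14  f'(a)=-6.858e-01  a ← 70.217972 − (+2.842e-14/-6.858e-01) = 70.217972
converged: |Δa| < 1e-12 after 5 iterations
sag = a·(cosh(S/(2a)) − 1) = 70.217972·(cosh(0.978190) − 1) = 36.359862
T_max/T_min = cosh(S/(2a)) = 1.517814

a=70.218 sag=36.360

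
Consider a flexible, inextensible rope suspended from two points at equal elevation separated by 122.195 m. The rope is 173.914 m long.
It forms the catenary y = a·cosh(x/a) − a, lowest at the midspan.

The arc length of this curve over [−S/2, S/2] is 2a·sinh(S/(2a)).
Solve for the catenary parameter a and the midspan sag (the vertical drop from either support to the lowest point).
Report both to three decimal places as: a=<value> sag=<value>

a=40.570 sag=55.385

seed: a₀ = √(S³/(24(L−S))) = √(122.195³/(24·51.719)) = 38.339767
iter 1: u=1.593580  f(a)=+6.978e+00  f'(a)=-3.448e+00  a ← 38.339767 − (+6.978e+00/-3.448e+00) = 40.363544
iter 2: u=1.513680  f(a)=+5.906e-01  f'(a)=-2.887e+00  a ← 40.363544 − (+5.906e-01/-2.887e+00) = 40.568115
iter 3: u=1.506047  f(a)=+5.095e-03  f'(a)=-2.838e+00  a ← 40.568115 − (+5.095e-03/-2.838e+00) = 40.569911
iter 4: u=1.505981  f(a)=+3.864e-07  f'(a)=-2.837e+00  a ← 40.569911 − (+3.864e-07/-2.837e+00) = 40.569911
iter 5: u=1.505981  f(a)=+0.000e+00  f'(a)=-2.837e+00  a ← 40.569911 − (+0.000e+00/-2.837e+00) = 40.569911
converged: |Δa| < 1e-12 after 5 iterations
sag = a·(cosh(S/(2a)) − 1) = 40.569911·(cosh(1.505981) − 1) = 55.385483
T_max/T_min = cosh(S/(2a)) = 2.365186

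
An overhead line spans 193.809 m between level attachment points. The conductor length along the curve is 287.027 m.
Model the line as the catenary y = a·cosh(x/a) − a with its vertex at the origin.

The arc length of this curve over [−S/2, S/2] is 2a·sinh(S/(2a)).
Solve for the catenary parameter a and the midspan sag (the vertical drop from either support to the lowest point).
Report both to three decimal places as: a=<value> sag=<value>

seed: a₀ = √(S³/(24(L−S))) = √(193.809³/(24·93.218)) = 57.043400
iter 1: u=1.698785  f(a)=+1.441e+01  f'(a)=-4.314e+00  a ← 57.043400 − (+1.441e+01/-4.314e+00) = 60.384312
iter 2: u=1.604796  f(a)=+1.363e+00  f'(a)=-3.533e+00  a ← 60.384312 − (+1.363e+00/-3.533e+00) = 60.770135
iter 3: u=1.594607  f(a)=+1.501e-02  f'(a)=-3.456e+00  a ← 60.770135 − (+1.501e-02/-3.456e+00) = 60.774478
iter 4: u=1.594493  f(a)=+1.864e-06  f'(a)=-3.455e+00  a ← 60.774478 − (+1.864e-06/-3.455e+00) = 60.774478
iter 5: u=1.594493  f(a)=+0.000e+00  f'(a)=-3.455e+00  a ← 60.774478 − (+0.000e+00/-3.455e+00) = 60.774478
converged: |Δa| < 1e-12 after 5 iterations
sag = a·(cosh(S/(2a)) − 1) = 60.774478·(cosh(1.594493) − 1) = 95.076931
T_max/T_min = cosh(S/(2a)) = 2.564422

a=60.774 sag=95.077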